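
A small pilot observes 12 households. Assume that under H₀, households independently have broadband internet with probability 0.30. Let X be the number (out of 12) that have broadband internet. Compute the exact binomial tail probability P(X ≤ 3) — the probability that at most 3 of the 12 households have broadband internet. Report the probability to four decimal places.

X is binomial with n = 12 and p = 0.30.
P(X ≤ 3) = C(12,0)·0.30^0·0.70^12 + C(12,1)·0.30^1·0.70^11 + C(12,2)·0.30^2·0.70^10 + C(12,3)·0.30^3·0.70^9.
= 0.013841 + 0.071184 + 0.167790 + 0.239700 = 0.4925.

P = 0.4925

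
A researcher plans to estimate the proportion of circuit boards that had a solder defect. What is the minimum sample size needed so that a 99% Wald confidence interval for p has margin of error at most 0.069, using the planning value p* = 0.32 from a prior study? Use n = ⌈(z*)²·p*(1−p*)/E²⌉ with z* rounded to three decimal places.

n = 304

The 99% critical value is z* = 2.576.
p*(1−p*) = 0.2176.
(z*)²·p*(1−p*)/E² = 6.635776·0.2176/0.004761 = 303.286.
⌈303.286⌉ = 304.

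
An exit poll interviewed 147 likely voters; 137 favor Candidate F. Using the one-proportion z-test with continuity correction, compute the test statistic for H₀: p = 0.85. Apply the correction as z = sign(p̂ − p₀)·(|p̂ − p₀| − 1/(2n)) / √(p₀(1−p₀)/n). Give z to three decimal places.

Sample proportion p̂ = 137/147 = 0.93197. p̂ − p₀ = 0.081973.
1/(2n) = 0.003401.
Corrected numerator: |0.081973| − 0.003401 = 0.078572.
SE₀ = √(0.85·0.15/147) = 0.029451.
z = +0.078572/0.029451 = 2.668.

z = 2.668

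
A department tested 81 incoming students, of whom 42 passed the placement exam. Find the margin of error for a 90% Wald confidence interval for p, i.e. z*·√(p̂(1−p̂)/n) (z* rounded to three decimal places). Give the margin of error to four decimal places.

ME = 0.0913

The sample proportion is 42/81 = 0.51852.
Standard error of p̂: √(0.249657/81) = √0.003082186 = 0.055517.
For 90% confidence, z* = 1.645.
Margin of error = z*·SE = 1.645 × 0.055517 = 0.0913.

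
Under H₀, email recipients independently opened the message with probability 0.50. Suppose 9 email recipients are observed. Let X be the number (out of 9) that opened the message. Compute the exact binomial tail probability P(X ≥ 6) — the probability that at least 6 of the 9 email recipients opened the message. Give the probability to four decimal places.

P = 0.2539

X ~ Binomial(n=9, p=0.50).
P(X ≥ 6) = C(9,6)·0.50^6·0.50^3 + C(9,7)·0.50^7·0.50^2 + C(9,8)·0.50^8·0.50^1 + C(9,9)·0.50^9·0.50^0.
= 0.164062 + 0.070312 + 0.017578 + 0.001953 = 0.2539.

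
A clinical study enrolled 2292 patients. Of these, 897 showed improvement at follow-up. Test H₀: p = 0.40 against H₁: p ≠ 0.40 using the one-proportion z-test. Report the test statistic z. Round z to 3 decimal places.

Sample proportion p̂ = 897/2292 = 0.39136.
Null standard error: √(0.40·0.60/2292) = √0.000104712 = 0.010233.
z = (p̂ − p₀)/SE = (0.39136 − 0.40)/0.010233 = -0.844.

z = -0.844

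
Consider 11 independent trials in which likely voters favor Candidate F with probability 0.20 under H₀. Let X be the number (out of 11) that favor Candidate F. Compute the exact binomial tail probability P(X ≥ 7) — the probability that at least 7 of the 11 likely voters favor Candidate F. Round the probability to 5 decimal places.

P = 0.00197

X ~ Binomial(n=11, p=0.20).
P(X ≥ 7) = Σ_{j=7}^{11} C(11,j)·0.20^j·0.80^{11−j}.
= 0.001730 + 0.000216 + 0.000018 + 0.000001 + 0.000000 = 0.00197.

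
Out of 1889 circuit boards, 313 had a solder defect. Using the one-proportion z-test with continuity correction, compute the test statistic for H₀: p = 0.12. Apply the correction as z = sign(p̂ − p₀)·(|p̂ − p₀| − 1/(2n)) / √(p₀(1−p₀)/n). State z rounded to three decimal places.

z = 6.076

The sample proportion is 313/1889 = 0.16570. p̂ − p₀ = 0.045696.
Continuity correction 1/(2n) = 1/3778 = 0.000265.
Corrected numerator: |0.045696| − 0.000265 = 0.045431.
Under H₀, SE = √(p₀(1−p₀)/n) = √(0.12·0.88/1889) = √0.000055903 = 0.007477.
z = +0.045431/0.007477 = 6.076.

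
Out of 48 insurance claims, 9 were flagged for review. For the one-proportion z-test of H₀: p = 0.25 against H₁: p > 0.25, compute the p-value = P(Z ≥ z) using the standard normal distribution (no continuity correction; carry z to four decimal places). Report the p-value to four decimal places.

p-value = 0.8413

With x = 9 successes in n = 48, p̂ = 0.18750.
Null standard error: √(0.25·0.75/48) = √0.003906250 = 0.062500.
z = (p̂ − p₀)/SE = (9/48 − 0.25)/0.062500 ≈ -1.0000.
p-value = P(Z ≥ z) with z = -1.0000 → 0.8413.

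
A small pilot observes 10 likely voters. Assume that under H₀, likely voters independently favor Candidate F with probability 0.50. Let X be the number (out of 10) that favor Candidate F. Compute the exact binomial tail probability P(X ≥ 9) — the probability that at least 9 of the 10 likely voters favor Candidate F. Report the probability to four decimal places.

P = 0.0107

X ~ Binomial(n=10, p=0.50).
P(X ≥ 9) = C(10,9)·0.50^9·0.50^1 + C(10,10)·0.50^10·0.50^0.
= 0.009766 + 0.000977 = 0.0107.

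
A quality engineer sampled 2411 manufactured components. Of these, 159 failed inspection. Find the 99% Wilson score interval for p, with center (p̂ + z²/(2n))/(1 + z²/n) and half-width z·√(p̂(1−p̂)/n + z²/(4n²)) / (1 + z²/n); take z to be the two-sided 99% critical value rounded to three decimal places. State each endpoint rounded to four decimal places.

(0.0541, 0.0802)

Here p̂ = 159/2411 = 0.06595 and z = 2.576 (z² = 6.635776).
Denominator 1 + z²/n = 1 + 6.635776/2411 = 1.002752.
Adjusted center: (0.06595 + z²/(2n))/1.002752 = 0.06714.
Radicand: p̂(1−p̂)/n + z²/(4n²) = 0.000025549 + 0.000000285 = 0.000025834.
Half-width = 2.576·√0.000025834/1.002752 = 0.01306.
CI: 0.06714 ± 0.01306 = (0.0541, 0.0802).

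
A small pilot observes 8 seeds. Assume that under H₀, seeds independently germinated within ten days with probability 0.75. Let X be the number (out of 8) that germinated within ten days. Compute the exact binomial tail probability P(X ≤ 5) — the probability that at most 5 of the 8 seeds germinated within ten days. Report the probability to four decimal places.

P = 0.3215

X is binomial with n = 8 and p = 0.75.
P(X ≤ 5) = Σ_{j=0}^{5} C(8,j)·0.75^j·0.25^{8−j}.
= 0.000015 + 0.000366 + 0.003845 + 0.023071 + 0.086517 + 0.207642 = 0.3215.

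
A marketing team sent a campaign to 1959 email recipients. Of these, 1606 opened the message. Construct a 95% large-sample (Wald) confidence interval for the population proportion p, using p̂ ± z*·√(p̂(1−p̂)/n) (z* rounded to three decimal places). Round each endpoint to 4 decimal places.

(0.8028, 0.8368)

The sample proportion is 1606/1959 = 0.81981.
SE(p̂) = √(0.81981·0.18019/1959) = 0.008684.
The 95% critical value is z* = 1.960.
Margin of error: 1.960 × 0.008684 = 0.01702.
So the interval runs from 0.8028 to 0.8368.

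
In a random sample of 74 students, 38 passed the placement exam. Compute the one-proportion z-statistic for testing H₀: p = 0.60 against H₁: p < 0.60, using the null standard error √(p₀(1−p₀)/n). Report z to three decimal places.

With x = 38 successes in n = 74, p̂ = 0.51351.
Null standard error: √(0.60·0.40/74) = √0.003243243 = 0.056949.
z = (0.51351 − 0.60)/0.056949 = -0.08649/0.056949 = -1.519.

z = -1.519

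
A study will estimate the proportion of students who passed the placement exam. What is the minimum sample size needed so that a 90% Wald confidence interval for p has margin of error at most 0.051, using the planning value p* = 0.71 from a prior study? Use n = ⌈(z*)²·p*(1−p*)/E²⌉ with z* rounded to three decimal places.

The 90% critical value is z* = 1.645.
p*(1−p*) = 0.71·0.29 = 0.2059.
Required n before rounding: 2.706025 × 0.2059 / 0.051² = 214.214.
Rounding up, n = 215.

n = 215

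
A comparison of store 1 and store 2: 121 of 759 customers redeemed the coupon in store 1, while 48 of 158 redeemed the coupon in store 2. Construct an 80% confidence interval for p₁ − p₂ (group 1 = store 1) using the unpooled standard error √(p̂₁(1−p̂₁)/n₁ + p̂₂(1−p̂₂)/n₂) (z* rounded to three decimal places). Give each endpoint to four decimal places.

(-0.1943, -0.0945)

p̂₁ = 0.15942, p̂₂ = 0.30380, so the observed difference is -0.14438.
SE = √(0.000176555 + 0.001338636) = √0.001515191 = 0.038925.
z* = 1.282 at the 80% level. Margin = 1.282·0.038925 = 0.04990.
CI: -0.14438 ± 0.04990 = (-0.1943, -0.0945).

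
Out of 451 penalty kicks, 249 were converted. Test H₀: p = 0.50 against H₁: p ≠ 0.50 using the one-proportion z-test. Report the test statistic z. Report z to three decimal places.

z = 2.213

p̂ = 249/451 = 0.55211.
SE₀ = √(0.50·0.50/451) = 0.023544.
z = (p̂ − p₀)/SE = (0.55211 − 0.50)/0.023544 = 2.213.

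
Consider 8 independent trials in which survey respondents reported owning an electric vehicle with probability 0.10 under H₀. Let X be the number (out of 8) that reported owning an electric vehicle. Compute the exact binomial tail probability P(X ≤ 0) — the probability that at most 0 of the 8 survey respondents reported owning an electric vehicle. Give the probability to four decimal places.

P = 0.4305

X ~ Binomial(n=8, p=0.10).
P(X ≤ 0) = C(8,0)·0.10^0·0.90^8.
= 0.430467 = 0.4305.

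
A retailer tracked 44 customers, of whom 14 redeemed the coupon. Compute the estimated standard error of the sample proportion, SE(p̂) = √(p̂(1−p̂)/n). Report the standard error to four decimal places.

SE = 0.0702

p̂ = 14/44 = 0.31818.
p̂(1−p̂) = 0.216941.
SE = √(0.216941/44) = 0.0702.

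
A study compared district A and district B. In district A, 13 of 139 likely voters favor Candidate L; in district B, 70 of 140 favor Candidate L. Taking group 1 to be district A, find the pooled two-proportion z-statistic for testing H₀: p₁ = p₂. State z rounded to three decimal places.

Sample proportions: p̂₁ = 13/139 = 0.09353 and p̂₂ = 70/140 = 0.50000.
Pooling: p̂ = 83/279 = 0.29749.
Pooled SE = √[0.2089901·0.01433710] ≈ 0.054739.
z = -0.40647/0.054739 = -7.426.

z = -7.426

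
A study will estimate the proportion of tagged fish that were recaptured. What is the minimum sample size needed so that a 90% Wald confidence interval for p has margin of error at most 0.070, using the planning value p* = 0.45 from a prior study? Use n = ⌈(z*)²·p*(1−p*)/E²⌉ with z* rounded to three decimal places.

n = 137

The 90% critical value is z* = 1.645.
p*(1−p*) = 0.2475.
Required n before rounding: 2.706025 × 0.2475 / 0.070² = 136.682.
⌈136.682⌉ = 137.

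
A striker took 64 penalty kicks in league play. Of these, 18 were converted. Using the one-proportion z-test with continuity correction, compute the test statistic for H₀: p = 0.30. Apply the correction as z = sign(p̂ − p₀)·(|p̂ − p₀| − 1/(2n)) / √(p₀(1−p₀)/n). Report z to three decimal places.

Sample proportion p̂ = 18/64 = 0.28125. p̂ − p₀ = -0.018750.
1/(2n) = 0.007812.
Corrected numerator: |-0.018750| − 0.007812 = 0.010938.
Null standard error: √(0.30·0.70/64) = √0.003281250 = 0.057282.
z = −0.010938/0.057282 = -0.191.

z = -0.191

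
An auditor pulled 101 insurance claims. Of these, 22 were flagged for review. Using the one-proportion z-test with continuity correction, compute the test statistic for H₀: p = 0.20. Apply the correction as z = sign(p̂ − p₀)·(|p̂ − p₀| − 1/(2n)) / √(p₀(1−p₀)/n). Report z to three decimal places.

z = 0.323

p̂ = 22/101 = 0.21782. p̂ − p₀ = 0.017822.
Continuity correction 1/(2n) = 1/202 = 0.004950.
Corrected numerator: |0.017822| − 0.004950 = 0.012872.
Null standard error: √(0.20·0.80/101) = √0.001584158 = 0.039801.
z = +0.012872/0.039801 = 0.323.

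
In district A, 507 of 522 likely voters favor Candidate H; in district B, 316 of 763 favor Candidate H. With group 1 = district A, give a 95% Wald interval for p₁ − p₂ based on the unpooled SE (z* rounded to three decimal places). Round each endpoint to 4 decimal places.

p̂₁ = 507/522 = 0.97126, p̂₂ = 316/763 = 0.41415; p̂₁ − p̂₂ = 0.55711.
SE = √(0.000053467 + 0.000317996) = √0.000371463 = 0.019273.
For 95% confidence, z* = 1.960. Margin of error = 0.03778.
So the interval runs from 0.5193 to 0.5949.

(0.5193, 0.5949)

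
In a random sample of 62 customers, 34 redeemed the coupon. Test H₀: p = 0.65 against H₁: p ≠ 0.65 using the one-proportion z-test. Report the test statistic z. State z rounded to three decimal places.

z = -1.677

Sample proportion p̂ = 34/62 = 0.54839.
SE₀ = √(0.65·0.35/62) = 0.060575.
Test statistic: z = -0.10161/0.060575 = -1.677.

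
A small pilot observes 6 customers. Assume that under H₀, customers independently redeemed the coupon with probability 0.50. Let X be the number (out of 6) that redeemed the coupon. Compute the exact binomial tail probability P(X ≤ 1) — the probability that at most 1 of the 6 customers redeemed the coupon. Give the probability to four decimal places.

P = 0.1094

X is binomial with n = 6 and p = 0.50.
P(X ≤ 1) = C(6,0)·0.50^0·0.50^6 + C(6,1)·0.50^1·0.50^5.
= 0.015625 + 0.093750 = 0.1094.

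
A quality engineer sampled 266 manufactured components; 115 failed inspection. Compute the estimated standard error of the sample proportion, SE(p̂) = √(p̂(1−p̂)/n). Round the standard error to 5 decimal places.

SE = 0.03037

With x = 115 successes in n = 266, p̂ = 0.43233.
p̂(1−p̂) = 0.43233·0.56767 = 0.245421.
SE = √(0.245421/266) = 0.03037.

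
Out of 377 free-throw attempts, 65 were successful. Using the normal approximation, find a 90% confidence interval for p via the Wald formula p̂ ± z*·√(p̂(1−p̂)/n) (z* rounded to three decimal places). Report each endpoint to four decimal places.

p̂ = 65/377 = 0.17241.
Standard error of p̂: √(0.142687/377) = √0.000378481 = 0.019455.
For 90% confidence, z* = 1.645.
Margin = 1.645·0.019455 = 0.03200.
Interval: 0.17241 ± 0.03200 → (0.1404, 0.2044).

(0.1404, 0.2044)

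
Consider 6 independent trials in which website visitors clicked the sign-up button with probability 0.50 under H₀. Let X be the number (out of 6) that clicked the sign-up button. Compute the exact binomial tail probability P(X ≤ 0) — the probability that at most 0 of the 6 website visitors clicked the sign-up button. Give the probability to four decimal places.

P = 0.0156

X ~ Binomial(n=6, p=0.50).
P(X ≤ 0) = C(6,0)·0.50^0·0.50^6.
= 0.015625 = 0.0156.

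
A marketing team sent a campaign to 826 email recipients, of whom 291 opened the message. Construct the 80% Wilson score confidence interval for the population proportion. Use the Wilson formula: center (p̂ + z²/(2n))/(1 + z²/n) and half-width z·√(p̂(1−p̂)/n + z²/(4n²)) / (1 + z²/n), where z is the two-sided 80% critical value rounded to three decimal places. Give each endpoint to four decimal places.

(0.3313, 0.3739)

p̂ = 291/826 = 0.35230; z = 1.282, so z² = 1.643524.
Denominator 1 + z²/n = 1 + 1.643524/826 = 1.001990.
Center = (0.35230 + 0.000995)/1.001990 = 0.35259.
Radicand: p̂(1−p̂)/n + z²/(4n²) = 0.000276253 + 0.000000602 = 0.000276855.
Half-width = z·√(radicand)/denom = 1.282·0.016639/1.001990 = 0.02129.
Interval: 0.35259 ± 0.02129 → (0.3313, 0.3739).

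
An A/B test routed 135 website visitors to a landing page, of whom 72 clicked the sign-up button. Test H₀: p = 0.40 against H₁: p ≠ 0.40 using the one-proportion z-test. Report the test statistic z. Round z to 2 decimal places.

z = 3.16

p̂ = 72/135 = 0.53333.
SE₀ = √(0.40·0.60/135) = 0.042164.
z = (p̂ − p₀)/SE = (0.53333 − 0.40)/0.042164 = 3.16.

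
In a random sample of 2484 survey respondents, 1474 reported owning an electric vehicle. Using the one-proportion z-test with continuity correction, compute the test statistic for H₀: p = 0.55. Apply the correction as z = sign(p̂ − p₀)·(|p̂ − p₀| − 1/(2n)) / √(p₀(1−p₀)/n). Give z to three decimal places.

The sample proportion is 1474/2484 = 0.59340. p̂ − p₀ = 0.043398.
1/(2n) = 0.000201.
Corrected numerator: |0.043398| − 0.000201 = 0.043197.
SE₀ = √(0.55·0.45/2484) = 0.009982.
z = (+)0.043197/0.009982 = 4.327.

z = 4.327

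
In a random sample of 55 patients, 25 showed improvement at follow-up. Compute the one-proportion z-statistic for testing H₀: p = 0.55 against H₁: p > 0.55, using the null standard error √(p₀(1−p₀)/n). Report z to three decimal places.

z = -1.423

p̂ = 25/55 = 0.45455.
Null standard error: √(0.55·0.45/55) = √0.004500000 = 0.067082.
z = (0.45455 − 0.55)/0.067082 = -0.09545/0.067082 = -1.423.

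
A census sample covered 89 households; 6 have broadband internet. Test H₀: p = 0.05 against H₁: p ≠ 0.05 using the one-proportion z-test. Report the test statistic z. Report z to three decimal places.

With x = 6 successes in n = 89, p̂ = 0.06742.
Null standard error: √(0.05·0.95/89) = √0.000533708 = 0.023102.
Test statistic: z = 0.01742/0.023102 = 0.754.

z = 0.754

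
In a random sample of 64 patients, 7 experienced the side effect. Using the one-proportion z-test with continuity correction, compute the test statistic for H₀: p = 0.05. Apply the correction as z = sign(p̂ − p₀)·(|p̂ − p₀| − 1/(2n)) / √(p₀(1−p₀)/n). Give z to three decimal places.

The sample proportion is 7/64 = 0.10938. p̂ − p₀ = 0.059375.
1/(2n) = 0.007812.
Corrected numerator: |0.059375| − 0.007812 = 0.051563.
Under H₀, SE = √(p₀(1−p₀)/n) = √(0.05·0.95/64) = √0.000742188 = 0.027243.
z = +0.051563/0.027243 = 1.893.

z = 1.893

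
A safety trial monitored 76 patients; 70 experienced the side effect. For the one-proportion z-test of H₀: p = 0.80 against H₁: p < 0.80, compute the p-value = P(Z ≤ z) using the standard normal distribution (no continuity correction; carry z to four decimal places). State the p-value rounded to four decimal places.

p-value = 0.9958

p̂ = 70/76 = 0.92105.
Under H₀, SE = √(p₀(1−p₀)/n) = √(0.80·0.20/76) = √0.002105263 = 0.045883.
Test statistic (full precision, shown to 4 dp): z = (70/76 − 0.80)/SE₀ ≈ 2.6383.
From the standard normal, P(Z ≤ z) = 0.9958.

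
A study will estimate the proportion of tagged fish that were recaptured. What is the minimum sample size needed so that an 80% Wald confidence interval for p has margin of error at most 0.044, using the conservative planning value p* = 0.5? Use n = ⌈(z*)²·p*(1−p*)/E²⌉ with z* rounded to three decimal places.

n = 213

For 80% confidence, z* = 1.282.
p*(1−p*) = 0.50·0.50 = 0.2500.
Required n before rounding: 1.643524 × 0.2500 / 0.044² = 212.232.
Rounding up, n = 213.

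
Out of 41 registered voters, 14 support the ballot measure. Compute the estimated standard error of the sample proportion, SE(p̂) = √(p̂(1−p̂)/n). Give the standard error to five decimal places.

SE = 0.07406

p̂ = 14/41 = 0.34146.
p̂(1−p̂) = 0.34146·0.65854 = 0.224865.
SE = √(0.224865/41) = √0.005484512 = 0.07406.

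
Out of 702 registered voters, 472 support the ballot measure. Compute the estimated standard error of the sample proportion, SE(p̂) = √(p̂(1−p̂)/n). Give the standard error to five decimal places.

Sample proportion p̂ = 472/702 = 0.67236.
p̂(1−p̂) = 0.220292.
SE = √(0.220292/702) = √0.000313806 = 0.01771.

SE = 0.01771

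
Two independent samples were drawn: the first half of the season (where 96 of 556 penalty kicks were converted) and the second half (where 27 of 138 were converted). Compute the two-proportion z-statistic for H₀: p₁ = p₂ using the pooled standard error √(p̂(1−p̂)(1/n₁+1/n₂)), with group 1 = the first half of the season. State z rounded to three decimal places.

p̂₁ = 96/556 = 0.17266, p̂₂ = 27/138 = 0.19565.
Pooled p̂ = (96+27)/(556+138) = 123/694 = 0.17723.
SE = √[p̂(1−p̂)(1/n₁+1/n₂)] = √[0.17723·0.82277·(1/556+1/138)] ≈ 0.036317.
z = -0.02299/0.036317 = -0.633.

z = -0.633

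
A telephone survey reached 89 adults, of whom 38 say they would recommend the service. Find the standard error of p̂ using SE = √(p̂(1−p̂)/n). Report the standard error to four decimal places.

SE = 0.0524

With x = 38 successes in n = 89, p̂ = 0.42697.
p̂(1−p̂) = 0.244667.
SE = √(0.244667/89) = √0.002749067 = 0.0524.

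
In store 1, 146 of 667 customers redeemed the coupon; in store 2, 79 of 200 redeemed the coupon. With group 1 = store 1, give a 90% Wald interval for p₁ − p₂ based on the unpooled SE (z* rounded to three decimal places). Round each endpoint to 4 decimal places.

p̂₁ = 146/667 = 0.21889, p̂₂ = 79/200 = 0.39500; p̂₁ − p̂₂ = -0.17611.
Unpooled SE = √(p̂₁(1−p̂₁)/n₁ + p̂₂(1−p̂₂)/n₂) = √(0.000256338 + 0.001194875) = 0.038095.
For 90% confidence, z* = 1.645. Margin = 1.645·0.038095 = 0.06267.
Interval: -0.17611 ± 0.06267 → (-0.2388, -0.1134).

(-0.2388, -0.1134)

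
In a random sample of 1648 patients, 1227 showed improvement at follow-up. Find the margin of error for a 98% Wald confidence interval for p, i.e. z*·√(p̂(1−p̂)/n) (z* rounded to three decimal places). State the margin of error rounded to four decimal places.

ME = 0.0250

With x = 1227 successes in n = 1648, p̂ = 0.74454.
Standard error of p̂: √(0.190201/1648) = √0.000115413 = 0.010743.
z* = 2.326 at the 98% level.
ME = 2.326·0.010743 = 0.0250.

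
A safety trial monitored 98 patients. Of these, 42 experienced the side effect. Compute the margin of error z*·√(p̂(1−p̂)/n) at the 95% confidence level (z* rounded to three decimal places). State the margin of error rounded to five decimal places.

ME = 0.09798

With x = 42 successes in n = 98, p̂ = 0.42857.
SE = √(p̂(1−p̂)/n) = √(0.244898/98) = 0.049990.
For 95% confidence, z* = 1.960.
So ME = 0.09798.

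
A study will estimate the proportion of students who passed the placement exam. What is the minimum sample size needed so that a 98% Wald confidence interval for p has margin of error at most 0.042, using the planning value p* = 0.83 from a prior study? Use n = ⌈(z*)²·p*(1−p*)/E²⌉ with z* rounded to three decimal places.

The 98% critical value is z* = 2.326.
p*(1−p*) = 0.1411.
Required n before rounding: 5.410276 × 0.1411 / 0.042² = 432.761.
Rounding up, n = 433.

n = 433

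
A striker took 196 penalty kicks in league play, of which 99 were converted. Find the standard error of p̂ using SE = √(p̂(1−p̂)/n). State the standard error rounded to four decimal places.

With x = 99 successes in n = 196, p̂ = 0.50510.
p̂(1−p̂) = 0.50510·0.49490 = 0.249974.
SE = √(0.249974/196) = √0.001275378 = 0.0357.

SE = 0.0357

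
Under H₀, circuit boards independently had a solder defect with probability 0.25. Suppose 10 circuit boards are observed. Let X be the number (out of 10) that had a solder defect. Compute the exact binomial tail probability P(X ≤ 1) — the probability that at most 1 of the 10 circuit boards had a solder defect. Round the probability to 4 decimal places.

P = 0.2440

X is binomial with n = 10 and p = 0.25.
P(X ≤ 1) = C(10,0)·0.25^0·0.75^10 + C(10,1)·0.25^1·0.75^9.
= 0.056314 + 0.187712 = 0.2440.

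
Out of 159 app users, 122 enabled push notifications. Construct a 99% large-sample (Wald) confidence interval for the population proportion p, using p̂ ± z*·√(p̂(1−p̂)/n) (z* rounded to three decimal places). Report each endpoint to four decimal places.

(0.6810, 0.8536)

With x = 122 successes in n = 159, p̂ = 0.76730.
SE = √(p̂(1−p̂)/n) = √(0.178553/159) = 0.033511.
z* = 2.576 at the 99% level.
Margin of error: 2.576 × 0.033511 = 0.08632.
So the interval runs from 0.6810 to 0.8536.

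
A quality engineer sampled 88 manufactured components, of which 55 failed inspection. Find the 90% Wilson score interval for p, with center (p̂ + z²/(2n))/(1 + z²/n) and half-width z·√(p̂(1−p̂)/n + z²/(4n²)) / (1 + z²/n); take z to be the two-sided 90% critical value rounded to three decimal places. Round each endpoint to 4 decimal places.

Here p̂ = 55/88 = 0.62500 and z = 1.645 (z² = 2.706025).
1 + z²/n = 1.030750.
Center = (0.62500 + 0.015375)/1.030750 = 0.62127.
Radicand: p̂(1−p̂)/n + z²/(4n²) = 0.002663352 + 0.000087359 = 0.002750711.
Half-width = z·√(radicand)/denom = 1.645·0.052447/1.030750 = 0.08370.
CI: 0.62127 ± 0.08370 = (0.5376, 0.7050).

(0.5376, 0.7050)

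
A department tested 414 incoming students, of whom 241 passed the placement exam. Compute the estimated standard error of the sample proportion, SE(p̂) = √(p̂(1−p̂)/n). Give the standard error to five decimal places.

p̂ = 241/414 = 0.58213.
p̂(1−p̂) = 0.58213·0.41787 = 0.243255.
SE = √(0.243255/414) = 0.02424.

SE = 0.02424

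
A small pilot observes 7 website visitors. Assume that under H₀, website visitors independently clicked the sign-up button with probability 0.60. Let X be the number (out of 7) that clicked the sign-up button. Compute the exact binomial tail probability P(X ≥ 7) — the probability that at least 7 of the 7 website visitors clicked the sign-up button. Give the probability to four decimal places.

X ~ Binomial(n=7, p=0.60).
P(X ≥ 7) = C(7,7)·0.60^7·0.40^0.
= 0.027994 = 0.0280.

P = 0.0280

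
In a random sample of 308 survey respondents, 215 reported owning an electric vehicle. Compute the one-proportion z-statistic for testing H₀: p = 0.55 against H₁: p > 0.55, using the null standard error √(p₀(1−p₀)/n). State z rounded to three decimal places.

z = 5.223

Sample proportion p̂ = 215/308 = 0.69805.
SE₀ = √(0.55·0.45/308) = 0.028347.
Test statistic: z = 0.14805/0.028347 = 5.223.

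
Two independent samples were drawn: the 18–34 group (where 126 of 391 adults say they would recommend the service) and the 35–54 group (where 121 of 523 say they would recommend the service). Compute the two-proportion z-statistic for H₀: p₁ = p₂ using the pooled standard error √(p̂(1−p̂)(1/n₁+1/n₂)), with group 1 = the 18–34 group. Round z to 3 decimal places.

z = 3.061

Sample proportions: p̂₁ = 126/391 = 0.32225 and p̂₂ = 121/523 = 0.23136.
Pooling: p̂ = 247/914 = 0.27024.
Pooled SE = √[0.1972107·0.00446959] ≈ 0.029689.
z = (p̂₁ − p̂₂)/SE = (0.32225 − 0.23136)/0.029689 = 0.09089/0.029689 = 3.061.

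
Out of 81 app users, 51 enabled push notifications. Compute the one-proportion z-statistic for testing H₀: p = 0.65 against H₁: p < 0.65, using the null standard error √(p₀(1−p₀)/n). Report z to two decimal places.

z = -0.38

p̂ = 51/81 = 0.62963.
Under H₀, SE = √(p₀(1−p₀)/n) = √(0.65·0.35/81) = √0.002808642 = 0.052997.
z = (0.62963 − 0.65)/0.052997 = -0.02037/0.052997 = -0.38.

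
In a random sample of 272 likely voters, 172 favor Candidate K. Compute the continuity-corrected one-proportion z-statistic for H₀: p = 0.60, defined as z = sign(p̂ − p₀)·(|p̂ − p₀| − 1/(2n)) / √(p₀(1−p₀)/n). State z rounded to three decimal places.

z = 1.027

p̂ = 172/272 = 0.63235. p̂ − p₀ = 0.032353.
1/(2n) = 0.001838.
Corrected numerator: |0.032353| − 0.001838 = 0.030515.
Under H₀, SE = √(p₀(1−p₀)/n) = √(0.60·0.40/272) = √0.000882353 = 0.029704.
z = (+)0.030515/0.029704 = 1.027.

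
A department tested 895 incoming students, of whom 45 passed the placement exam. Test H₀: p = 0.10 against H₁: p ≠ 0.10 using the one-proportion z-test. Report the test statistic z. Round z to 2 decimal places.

z = -4.96

Sample proportion p̂ = 45/895 = 0.05028.
SE₀ = √(0.10·0.90/895) = 0.010028.
z = (p̂ − p₀)/SE = (0.05028 − 0.10)/0.010028 = -4.96.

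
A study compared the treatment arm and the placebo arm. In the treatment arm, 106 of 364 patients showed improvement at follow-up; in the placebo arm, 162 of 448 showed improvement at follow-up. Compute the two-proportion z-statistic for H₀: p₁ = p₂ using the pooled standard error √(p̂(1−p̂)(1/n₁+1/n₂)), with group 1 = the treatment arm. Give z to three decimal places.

z = -2.122

p̂₁ = 106/364 = 0.29121, p̂₂ = 162/448 = 0.36161.
Pooling: p̂ = 268/812 = 0.33005.
Pooled SE = √[0.2211167·0.00497940] ≈ 0.033182.
z = -0.07040/0.033182 = -2.122.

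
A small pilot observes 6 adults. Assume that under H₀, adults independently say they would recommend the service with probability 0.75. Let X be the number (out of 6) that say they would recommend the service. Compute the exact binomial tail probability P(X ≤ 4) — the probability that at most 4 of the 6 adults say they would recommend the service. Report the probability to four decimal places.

P = 0.4661

X is binomial with n = 6 and p = 0.75.
P(X ≤ 4) = Σ_{j=0}^{4} C(6,j)·0.75^j·0.25^{6−j}.
= 0.000244 + 0.004395 + 0.032959 + 0.131836 + 0.296631 = 0.4661.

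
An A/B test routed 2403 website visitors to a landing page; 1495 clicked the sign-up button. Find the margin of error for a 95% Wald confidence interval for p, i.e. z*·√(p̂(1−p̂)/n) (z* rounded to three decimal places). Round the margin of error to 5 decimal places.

ME = 0.01939

p̂ = 1495/2403 = 0.62214.
Standard error of p̂: √(0.235082/2403) = √0.000097829 = 0.009891.
The 95% critical value is z* = 1.960.
ME = 1.960·0.009891 = 0.01939.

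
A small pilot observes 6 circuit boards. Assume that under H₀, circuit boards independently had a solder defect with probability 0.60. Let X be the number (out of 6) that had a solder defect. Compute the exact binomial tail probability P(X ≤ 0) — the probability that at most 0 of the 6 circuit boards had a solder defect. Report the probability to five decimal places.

X is binomial with n = 6 and p = 0.60.
P(X ≤ 0) = C(6,0)·0.60^0·0.40^6.
= 0.004096 = 0.00410.

P = 0.00410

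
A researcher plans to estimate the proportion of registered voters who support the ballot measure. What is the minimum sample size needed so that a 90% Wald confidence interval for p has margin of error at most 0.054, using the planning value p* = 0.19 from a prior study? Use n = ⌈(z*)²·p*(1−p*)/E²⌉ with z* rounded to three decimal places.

n = 143

z* = 1.645 at the 90% level.
p*(1−p*) = 0.19·0.81 = 0.1539.
(z*)²·p*(1−p*)/E² = 2.706025·0.1539/0.002916 = 142.818.
⌈142.818⌉ = 143.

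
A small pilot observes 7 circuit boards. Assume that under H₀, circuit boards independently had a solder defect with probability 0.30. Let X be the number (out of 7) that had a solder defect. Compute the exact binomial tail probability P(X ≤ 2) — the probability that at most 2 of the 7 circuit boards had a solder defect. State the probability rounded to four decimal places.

X is binomial with n = 7 and p = 0.30.
P(X ≤ 2) = C(7,0)·0.30^0·0.70^7 + C(7,1)·0.30^1·0.70^6 + C(7,2)·0.30^2·0.70^5.
= 0.082354 + 0.247063 + 0.317652 = 0.6471.

P = 0.6471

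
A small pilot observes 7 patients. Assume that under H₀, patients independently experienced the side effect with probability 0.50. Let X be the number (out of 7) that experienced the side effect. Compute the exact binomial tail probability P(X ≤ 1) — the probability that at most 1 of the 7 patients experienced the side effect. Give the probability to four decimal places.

P = 0.0625

X is binomial with n = 7 and p = 0.50.
P(X ≤ 1) = C(7,0)·0.50^0·0.50^7 + C(7,1)·0.50^1·0.50^6.
= 0.007812 + 0.054688 = 0.0625.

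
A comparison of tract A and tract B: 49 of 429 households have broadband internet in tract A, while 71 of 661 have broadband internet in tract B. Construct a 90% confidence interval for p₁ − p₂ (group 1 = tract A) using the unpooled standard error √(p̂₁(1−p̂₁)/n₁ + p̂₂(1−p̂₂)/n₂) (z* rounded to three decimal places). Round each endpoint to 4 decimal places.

p̂₁ = 49/429 = 0.11422, p̂₂ = 71/661 = 0.10741; p̂₁ − p̂₂ = 0.00681.
Unpooled SE = √(p̂₁(1−p̂₁)/n₁ + p̂₂(1−p̂₂)/n₂) = √(0.000235835 + 0.000145046) = 0.019516.
z* = 1.645 at the 90% level. Margin = 1.645·0.019516 = 0.03210.
Interval: 0.00681 ± 0.03210 → (-0.0253, 0.0389).

(-0.0253, 0.0389)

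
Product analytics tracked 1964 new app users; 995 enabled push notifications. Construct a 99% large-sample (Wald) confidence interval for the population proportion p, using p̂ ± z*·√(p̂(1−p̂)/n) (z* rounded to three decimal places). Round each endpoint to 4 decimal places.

(0.4776, 0.5357)

Sample proportion p̂ = 995/1964 = 0.50662.
Standard error of p̂: √(0.249956/1964) = √0.000127269 = 0.011281.
z* = 2.576 at the 99% level.
Margin of error: 2.576 × 0.011281 = 0.02906.
Interval: 0.50662 ± 0.02906 → (0.4776, 0.5357).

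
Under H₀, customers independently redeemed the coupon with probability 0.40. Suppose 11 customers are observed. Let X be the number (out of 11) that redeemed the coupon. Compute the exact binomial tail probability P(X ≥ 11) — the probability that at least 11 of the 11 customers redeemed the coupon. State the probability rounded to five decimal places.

P = 0.00004

X ~ Binomial(n=11, p=0.40).
P(X ≥ 11) = C(11,11)·0.40^11·0.60^0.
= 0.000042 = 0.00004.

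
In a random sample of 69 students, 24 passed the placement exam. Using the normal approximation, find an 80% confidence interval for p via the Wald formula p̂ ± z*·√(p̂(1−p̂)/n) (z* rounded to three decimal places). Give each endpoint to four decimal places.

(0.2743, 0.4213)

With x = 24 successes in n = 69, p̂ = 0.34783.
Standard error of p̂: √(0.226843/69) = √0.003287581 = 0.057337.
The 80% critical value is z* = 1.282.
Margin of error: 1.282 × 0.057337 = 0.07351.
So the interval runs from 0.2743 to 0.4213.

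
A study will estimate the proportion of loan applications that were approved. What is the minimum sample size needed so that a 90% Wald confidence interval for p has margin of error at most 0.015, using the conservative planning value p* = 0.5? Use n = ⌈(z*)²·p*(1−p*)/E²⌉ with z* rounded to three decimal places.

For 90% confidence, z* = 1.645.
p*(1−p*) = 0.50·0.50 = 0.2500.
(z*)²·p*(1−p*)/E² = 2.706025·0.2500/0.000225 = 3006.694.
⌈3006.694⌉ = 3007.

n = 3007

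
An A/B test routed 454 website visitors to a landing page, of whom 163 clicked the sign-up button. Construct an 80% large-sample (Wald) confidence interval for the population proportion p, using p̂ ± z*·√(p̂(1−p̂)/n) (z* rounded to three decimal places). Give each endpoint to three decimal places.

(0.330, 0.388)

The sample proportion is 163/454 = 0.35903.
Standard error of p̂: √(0.230128/454) = √0.000506889 = 0.022514.
The 80% critical value is z* = 1.282.
Margin of error: 1.282 × 0.022514 = 0.02886.
CI: 0.35903 ± 0.02886 = (0.330, 0.388).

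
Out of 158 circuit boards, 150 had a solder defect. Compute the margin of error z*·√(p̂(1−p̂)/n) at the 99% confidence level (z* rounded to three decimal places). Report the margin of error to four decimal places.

The sample proportion is 150/158 = 0.94937.
SE = √(p̂(1−p̂)/n) = √(0.048069/158) = 0.017442.
For 99% confidence, z* = 2.576.
ME = 2.576·0.017442 = 0.0449.

ME = 0.0449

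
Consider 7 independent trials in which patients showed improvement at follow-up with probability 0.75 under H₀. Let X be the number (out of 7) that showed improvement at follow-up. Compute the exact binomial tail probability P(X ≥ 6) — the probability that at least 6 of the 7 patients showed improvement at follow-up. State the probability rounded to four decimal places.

P = 0.4449

X is binomial with n = 7 and p = 0.75.
P(X ≥ 6) = C(7,6)·0.75^6·0.25^1 + C(7,7)·0.75^7·0.25^0.
= 0.311462 + 0.133484 = 0.4449.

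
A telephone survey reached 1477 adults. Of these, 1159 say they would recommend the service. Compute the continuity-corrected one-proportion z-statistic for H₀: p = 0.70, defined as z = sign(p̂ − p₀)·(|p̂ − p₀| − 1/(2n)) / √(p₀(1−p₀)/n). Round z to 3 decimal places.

With x = 1159 successes in n = 1477, p̂ = 0.78470. p̂ − p₀ = 0.084699.
Continuity correction 1/(2n) = 1/2954 = 0.000339.
Corrected numerator: |0.084699| − 0.000339 = 0.084360.
Under H₀, SE = √(p₀(1−p₀)/n) = √(0.70·0.30/1477) = √0.000142180 = 0.011924.
z = (+)0.084360/0.011924 = 7.075.

z = 7.075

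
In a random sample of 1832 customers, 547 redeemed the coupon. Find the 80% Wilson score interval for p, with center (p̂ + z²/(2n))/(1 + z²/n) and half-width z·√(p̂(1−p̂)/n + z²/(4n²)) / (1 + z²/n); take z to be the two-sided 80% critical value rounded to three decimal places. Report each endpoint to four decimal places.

(0.2851, 0.3125)

p̂ = 547/1832 = 0.29858; z = 1.282, so z² = 1.643524.
Denominator 1 + z²/n = 1 + 1.643524/1832 = 1.000897.
Center = (0.29858 + 0.000449)/1.000897 = 0.29876.
Radicand: p̂(1−p̂)/n + z²/(4n²) = 0.000114318 + 0.000000122 = 0.000114440.
Half-width = z·√(radicand)/denom = 1.282·0.010698/1.000897 = 0.01370.
So the interval runs from 0.2851 to 0.3125.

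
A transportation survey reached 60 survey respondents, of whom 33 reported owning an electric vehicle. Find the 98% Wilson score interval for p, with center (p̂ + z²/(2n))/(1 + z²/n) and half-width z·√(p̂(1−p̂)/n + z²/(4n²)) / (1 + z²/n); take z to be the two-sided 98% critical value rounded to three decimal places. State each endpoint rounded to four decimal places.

Here p̂ = 33/60 = 0.55000 and z = 2.326 (z² = 5.410276).
Denominator 1 + z²/n = 1 + 5.410276/60 = 1.090171.
Adjusted center: (0.55000 + z²/(2n))/1.090171 = 0.54586.
Radicand: p̂(1−p̂)/n + z²/(4n²) = 0.004125000 + 0.000375714 = 0.004500714.
Half-width = 2.326·√0.004500714/1.090171 = 0.14314.
Interval: 0.54586 ± 0.14314 → (0.4027, 0.6890).

(0.4027, 0.6890)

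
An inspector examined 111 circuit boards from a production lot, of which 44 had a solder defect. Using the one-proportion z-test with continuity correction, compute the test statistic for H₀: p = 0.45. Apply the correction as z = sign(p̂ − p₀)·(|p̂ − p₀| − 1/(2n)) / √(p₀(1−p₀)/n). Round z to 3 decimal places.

z = -1.040

With x = 44 successes in n = 111, p̂ = 0.39640. p̂ − p₀ = -0.053604.
Continuity correction 1/(2n) = 1/222 = 0.004505.
Corrected numerator: |-0.053604| − 0.004505 = 0.049099.
SE₀ = √(0.45·0.55/111) = 0.047220.
z = (−)0.049099/0.047220 = -1.040.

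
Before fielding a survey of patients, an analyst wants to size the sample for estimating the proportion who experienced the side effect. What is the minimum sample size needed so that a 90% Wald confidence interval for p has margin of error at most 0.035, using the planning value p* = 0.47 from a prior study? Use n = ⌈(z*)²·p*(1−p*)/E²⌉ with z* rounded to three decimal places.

The 90% critical value is z* = 1.645.
p*(1−p*) = 0.47·0.53 = 0.2491.
(z*)²·p*(1−p*)/E² = 2.706025·0.2491/0.001225 = 550.262.
⌈550.262⌉ = 551.

n = 551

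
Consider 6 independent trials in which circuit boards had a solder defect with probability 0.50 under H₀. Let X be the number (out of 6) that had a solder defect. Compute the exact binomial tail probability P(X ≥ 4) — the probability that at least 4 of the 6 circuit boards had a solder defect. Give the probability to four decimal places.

P = 0.3438

X is binomial with n = 6 and p = 0.50.
P(X ≥ 4) = C(6,4)·0.50^4·0.50^2 + C(6,5)·0.50^5·0.50^1 + C(6,6)·0.50^6·0.50^0.
= 0.234375 + 0.093750 + 0.015625 = 0.3438.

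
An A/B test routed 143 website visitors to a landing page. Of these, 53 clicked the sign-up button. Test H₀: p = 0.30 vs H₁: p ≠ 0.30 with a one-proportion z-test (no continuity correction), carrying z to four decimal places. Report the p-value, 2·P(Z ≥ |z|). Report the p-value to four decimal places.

p̂ = 53/143 = 0.37063.
SE₀ = √(0.30·0.70/143) = 0.038321.
z = (p̂ − p₀)/SE = (53/143 − 0.30)/0.038321 ≈ 1.8431.
p-value = 2·P(Z ≥ |z|) with z = 1.8431 → 0.0653.

p-value = 0.0653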